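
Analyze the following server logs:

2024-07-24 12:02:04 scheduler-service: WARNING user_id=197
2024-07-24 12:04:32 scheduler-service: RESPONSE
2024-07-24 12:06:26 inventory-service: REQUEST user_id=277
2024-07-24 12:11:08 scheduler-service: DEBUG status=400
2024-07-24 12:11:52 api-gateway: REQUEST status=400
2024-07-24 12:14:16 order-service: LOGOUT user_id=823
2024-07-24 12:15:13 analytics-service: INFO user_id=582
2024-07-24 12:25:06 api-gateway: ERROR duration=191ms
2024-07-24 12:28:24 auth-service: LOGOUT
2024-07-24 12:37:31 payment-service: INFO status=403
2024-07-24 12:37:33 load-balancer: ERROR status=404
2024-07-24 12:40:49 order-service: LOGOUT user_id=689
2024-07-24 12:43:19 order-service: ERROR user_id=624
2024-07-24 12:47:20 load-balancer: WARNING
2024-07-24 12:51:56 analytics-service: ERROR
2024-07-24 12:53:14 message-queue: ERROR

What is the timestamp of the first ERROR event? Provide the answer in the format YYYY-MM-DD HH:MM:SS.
2024-07-24 12:25:06

To find the first event:

1. Filter for all ERROR events
2. Sort by timestamp
3. Select the first one
4. Timestamp: 2024-07-24 12:25:06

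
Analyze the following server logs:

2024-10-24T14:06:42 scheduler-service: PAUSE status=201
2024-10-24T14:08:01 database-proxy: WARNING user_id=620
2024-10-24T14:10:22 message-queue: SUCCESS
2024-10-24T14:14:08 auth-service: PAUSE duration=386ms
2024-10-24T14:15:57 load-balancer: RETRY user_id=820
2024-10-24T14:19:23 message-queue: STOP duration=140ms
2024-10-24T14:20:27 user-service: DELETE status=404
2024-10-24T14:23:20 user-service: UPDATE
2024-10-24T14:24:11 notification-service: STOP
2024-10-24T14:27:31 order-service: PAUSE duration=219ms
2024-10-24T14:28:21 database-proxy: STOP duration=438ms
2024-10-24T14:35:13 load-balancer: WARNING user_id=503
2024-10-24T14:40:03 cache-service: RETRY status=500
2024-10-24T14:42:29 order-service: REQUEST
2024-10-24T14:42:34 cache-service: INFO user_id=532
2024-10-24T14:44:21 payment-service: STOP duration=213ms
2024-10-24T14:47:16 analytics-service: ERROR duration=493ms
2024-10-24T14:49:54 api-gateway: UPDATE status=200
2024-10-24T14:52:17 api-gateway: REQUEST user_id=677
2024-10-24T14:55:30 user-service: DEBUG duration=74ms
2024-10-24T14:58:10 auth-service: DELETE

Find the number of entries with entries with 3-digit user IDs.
5

To find matching entries:

1. Pattern to match: entries with 3-digit user IDs
2. Scan each log entry for the pattern
3. Count matches: 5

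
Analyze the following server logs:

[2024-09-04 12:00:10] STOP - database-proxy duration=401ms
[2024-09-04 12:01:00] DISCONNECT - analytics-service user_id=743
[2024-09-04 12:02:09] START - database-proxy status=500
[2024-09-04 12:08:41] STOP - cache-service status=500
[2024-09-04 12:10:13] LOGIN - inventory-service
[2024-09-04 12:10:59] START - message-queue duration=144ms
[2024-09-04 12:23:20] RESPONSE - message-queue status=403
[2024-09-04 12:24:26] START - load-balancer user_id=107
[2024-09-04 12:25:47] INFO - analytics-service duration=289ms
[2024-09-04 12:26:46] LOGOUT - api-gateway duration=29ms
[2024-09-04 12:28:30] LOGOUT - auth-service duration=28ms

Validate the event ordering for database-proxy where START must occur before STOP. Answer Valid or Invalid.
Invalid

To validate ordering:

1. Required order: START → STOP
2. Rule: START must occur before STOP
3. Check actual order of events for database-proxy
4. Result: Invalid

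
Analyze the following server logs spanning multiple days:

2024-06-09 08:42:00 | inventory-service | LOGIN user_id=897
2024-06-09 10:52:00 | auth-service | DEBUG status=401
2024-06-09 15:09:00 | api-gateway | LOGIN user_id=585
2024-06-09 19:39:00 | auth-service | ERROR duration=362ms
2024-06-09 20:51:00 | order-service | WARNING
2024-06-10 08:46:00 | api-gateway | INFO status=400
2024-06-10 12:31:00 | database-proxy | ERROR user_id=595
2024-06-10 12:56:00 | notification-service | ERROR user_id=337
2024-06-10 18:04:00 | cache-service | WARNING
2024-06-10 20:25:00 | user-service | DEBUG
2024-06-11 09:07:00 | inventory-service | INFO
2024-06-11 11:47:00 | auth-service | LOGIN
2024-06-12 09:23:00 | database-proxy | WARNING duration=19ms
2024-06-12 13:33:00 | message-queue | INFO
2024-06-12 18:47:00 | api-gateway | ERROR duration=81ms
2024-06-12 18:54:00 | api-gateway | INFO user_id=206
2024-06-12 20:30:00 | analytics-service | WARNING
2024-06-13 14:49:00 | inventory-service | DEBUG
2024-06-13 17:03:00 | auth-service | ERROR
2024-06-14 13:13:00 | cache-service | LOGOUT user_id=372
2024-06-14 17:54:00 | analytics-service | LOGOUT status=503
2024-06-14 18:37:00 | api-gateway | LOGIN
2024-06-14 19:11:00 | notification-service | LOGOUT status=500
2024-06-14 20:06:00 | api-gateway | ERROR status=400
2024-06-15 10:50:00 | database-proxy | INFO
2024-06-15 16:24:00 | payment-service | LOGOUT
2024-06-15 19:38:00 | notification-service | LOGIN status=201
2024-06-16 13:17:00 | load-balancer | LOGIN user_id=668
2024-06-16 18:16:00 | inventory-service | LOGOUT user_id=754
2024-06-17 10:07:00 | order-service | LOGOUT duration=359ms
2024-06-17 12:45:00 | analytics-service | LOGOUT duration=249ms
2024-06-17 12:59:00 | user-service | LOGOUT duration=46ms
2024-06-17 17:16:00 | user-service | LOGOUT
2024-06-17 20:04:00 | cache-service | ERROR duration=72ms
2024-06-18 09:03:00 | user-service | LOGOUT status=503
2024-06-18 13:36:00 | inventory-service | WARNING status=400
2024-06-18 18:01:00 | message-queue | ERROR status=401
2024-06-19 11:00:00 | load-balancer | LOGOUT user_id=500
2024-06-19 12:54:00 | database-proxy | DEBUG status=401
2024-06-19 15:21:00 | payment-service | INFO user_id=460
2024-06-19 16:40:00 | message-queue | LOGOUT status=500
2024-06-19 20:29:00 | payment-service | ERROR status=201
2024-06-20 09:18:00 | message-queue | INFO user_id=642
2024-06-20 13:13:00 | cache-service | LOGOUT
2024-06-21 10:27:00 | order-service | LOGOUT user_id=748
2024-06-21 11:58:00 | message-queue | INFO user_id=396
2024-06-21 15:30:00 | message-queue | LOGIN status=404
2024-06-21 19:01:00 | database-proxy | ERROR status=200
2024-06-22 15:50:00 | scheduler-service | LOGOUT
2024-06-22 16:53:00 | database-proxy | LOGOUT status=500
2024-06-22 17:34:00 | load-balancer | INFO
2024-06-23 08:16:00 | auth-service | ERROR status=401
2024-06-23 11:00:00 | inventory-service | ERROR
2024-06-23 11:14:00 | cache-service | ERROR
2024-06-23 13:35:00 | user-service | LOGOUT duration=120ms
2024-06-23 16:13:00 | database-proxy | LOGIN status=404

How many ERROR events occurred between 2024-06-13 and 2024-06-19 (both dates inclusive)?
5

To filter by date range:

1. Date range: 2024-06-13 through 2024-06-19, both dates inclusive
2. Filter for ERROR events whose date falls in this range
3. Count matching events: 5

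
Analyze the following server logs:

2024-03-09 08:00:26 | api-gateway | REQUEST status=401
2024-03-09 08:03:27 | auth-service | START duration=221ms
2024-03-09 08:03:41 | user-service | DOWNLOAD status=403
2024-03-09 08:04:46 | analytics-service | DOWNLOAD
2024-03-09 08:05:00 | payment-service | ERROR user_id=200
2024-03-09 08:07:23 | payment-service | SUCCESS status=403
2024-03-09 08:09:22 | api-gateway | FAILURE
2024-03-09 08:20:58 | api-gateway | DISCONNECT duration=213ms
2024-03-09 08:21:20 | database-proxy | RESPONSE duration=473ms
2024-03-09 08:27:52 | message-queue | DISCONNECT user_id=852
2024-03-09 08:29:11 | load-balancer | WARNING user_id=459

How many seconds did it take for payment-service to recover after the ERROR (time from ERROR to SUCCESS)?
143

To calculate recovery time:

1. Find ERROR event for payment-service: 2024-03-09 08:05:00
2. Find next SUCCESS event for payment-service: 2024-03-09 08:07:23
3. Recovery time: 2024-03-09 08:07:23 - 2024-03-09 08:05:00 = 143 seconds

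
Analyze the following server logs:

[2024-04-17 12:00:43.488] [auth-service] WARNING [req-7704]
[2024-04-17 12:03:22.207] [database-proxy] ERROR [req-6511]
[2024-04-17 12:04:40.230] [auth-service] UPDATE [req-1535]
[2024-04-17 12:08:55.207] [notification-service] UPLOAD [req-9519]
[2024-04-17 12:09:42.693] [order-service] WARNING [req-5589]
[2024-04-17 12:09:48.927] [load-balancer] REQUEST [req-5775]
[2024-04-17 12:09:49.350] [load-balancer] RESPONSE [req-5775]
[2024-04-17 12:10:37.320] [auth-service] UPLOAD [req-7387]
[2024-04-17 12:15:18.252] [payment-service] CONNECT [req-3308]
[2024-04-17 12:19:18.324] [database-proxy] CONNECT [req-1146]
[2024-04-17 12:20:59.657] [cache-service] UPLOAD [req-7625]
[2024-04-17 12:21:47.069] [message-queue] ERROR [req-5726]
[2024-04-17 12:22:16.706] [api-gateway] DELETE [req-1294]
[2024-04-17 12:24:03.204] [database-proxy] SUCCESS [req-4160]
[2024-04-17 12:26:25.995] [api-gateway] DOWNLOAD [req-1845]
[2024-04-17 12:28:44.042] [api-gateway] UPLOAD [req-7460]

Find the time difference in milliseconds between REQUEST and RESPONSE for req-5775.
423

To calculate latency:

1. Find REQUEST with id req-5775: 2024-04-17 12:09:48.927
2. Find RESPONSE with id req-5775: 2024-04-17 12:09:49.350
3. Latency: 2024-04-17 12:09:49.350 - 2024-04-17 12:09:48.927 = 423ms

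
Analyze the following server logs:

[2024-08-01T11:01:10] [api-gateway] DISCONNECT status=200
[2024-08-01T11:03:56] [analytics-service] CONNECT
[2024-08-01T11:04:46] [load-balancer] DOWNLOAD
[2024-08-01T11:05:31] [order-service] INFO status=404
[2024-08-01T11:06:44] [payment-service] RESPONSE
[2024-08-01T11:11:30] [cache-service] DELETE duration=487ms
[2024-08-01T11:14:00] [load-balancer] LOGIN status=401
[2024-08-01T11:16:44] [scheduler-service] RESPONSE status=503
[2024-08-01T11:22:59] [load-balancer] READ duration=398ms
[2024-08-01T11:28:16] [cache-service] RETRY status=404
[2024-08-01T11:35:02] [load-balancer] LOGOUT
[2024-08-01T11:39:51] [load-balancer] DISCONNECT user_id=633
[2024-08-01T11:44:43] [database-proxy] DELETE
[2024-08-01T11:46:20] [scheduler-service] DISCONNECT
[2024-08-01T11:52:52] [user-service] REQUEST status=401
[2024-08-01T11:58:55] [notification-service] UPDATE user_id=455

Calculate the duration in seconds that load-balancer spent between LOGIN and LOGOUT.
1262

To calculate state duration:

1. Find LOGIN event for load-balancer: 2024-08-01T11:14:00
2. Find LOGOUT event for load-balancer: 2024-08-01T11:35:02
3. Calculate duration: 2024-08-01T11:35:02 - 2024-08-01T11:14:00 = 1262 seconds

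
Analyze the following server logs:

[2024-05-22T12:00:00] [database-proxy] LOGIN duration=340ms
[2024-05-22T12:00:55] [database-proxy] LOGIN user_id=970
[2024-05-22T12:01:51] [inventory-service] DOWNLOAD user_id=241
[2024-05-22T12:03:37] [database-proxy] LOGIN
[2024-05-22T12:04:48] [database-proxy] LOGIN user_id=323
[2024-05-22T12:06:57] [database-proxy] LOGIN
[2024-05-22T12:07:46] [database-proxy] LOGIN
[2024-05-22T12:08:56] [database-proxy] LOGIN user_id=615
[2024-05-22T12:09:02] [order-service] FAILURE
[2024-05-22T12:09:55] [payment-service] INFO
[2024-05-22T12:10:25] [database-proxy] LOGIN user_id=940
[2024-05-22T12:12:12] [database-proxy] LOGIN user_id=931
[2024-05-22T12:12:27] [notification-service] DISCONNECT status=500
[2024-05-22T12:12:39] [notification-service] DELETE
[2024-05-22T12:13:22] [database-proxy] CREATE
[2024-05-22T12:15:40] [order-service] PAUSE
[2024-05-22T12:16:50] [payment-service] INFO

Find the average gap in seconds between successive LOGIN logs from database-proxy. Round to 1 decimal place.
91.5

To calculate average interval:

1. Find all LOGIN events for database-proxy in order
2. Calculate time gaps between consecutive events
3. Compute mean of gaps: 732 / 8 = 91.5 seconds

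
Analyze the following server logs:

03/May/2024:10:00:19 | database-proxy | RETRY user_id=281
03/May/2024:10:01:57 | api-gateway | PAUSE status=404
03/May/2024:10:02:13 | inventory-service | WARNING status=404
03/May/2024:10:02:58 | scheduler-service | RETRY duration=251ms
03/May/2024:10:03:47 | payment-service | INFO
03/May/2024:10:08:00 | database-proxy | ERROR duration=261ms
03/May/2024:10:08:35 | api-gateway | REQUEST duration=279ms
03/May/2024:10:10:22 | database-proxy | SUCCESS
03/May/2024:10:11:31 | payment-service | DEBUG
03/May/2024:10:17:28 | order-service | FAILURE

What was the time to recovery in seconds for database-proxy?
142

To calculate recovery time:

1. Find ERROR event for database-proxy: 03/May/2024:10:08:00
2. Find next SUCCESS event for database-proxy: 03/May/2024:10:10:22
3. Recovery time: 03/May/2024:10:10:22 - 03/May/2024:10:08:00 = 142 seconds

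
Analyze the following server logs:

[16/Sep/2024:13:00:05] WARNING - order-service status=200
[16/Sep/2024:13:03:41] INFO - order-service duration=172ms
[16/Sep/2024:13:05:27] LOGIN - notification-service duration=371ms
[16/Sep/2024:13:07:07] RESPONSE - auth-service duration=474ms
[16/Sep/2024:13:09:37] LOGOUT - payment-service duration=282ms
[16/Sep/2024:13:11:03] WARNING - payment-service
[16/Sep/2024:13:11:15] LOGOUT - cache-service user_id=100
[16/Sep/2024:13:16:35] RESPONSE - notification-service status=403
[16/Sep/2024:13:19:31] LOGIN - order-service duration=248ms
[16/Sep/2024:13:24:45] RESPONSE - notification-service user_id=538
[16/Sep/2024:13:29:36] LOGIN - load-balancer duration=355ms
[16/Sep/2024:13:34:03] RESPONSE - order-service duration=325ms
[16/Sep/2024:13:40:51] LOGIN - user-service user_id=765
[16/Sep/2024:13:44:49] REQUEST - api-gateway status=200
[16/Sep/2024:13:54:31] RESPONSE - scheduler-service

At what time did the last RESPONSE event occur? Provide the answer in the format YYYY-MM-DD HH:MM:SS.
2024-09-16 13:54:31

To find the last event:

1. Filter for all RESPONSE events
2. Sort by timestamp
3. Select the last one
4. Timestamp: 2024-09-16 13:54:31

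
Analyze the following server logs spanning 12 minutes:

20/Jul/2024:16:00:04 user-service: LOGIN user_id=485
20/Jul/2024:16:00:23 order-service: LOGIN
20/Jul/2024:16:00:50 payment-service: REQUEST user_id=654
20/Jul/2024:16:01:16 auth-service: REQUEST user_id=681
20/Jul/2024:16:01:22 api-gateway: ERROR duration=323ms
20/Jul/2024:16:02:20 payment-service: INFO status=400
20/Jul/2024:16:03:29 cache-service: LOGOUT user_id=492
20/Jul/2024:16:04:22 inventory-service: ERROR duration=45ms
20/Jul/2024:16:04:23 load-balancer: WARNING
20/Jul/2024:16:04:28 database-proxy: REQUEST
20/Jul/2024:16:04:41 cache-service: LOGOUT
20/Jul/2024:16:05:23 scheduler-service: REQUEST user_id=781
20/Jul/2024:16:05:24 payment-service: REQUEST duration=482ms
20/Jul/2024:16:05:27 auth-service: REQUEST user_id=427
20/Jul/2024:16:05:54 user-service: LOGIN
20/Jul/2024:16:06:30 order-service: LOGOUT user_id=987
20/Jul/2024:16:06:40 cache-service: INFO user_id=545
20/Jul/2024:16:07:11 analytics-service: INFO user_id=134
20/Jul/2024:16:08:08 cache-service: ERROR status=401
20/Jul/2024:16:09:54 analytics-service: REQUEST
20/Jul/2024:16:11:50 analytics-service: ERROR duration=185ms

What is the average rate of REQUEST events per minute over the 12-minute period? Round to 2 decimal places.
0.58

To calculate the rate:

1. Count total REQUEST events: 7
2. Total time period: 12 minutes
3. Rate = 7 / 12 = 0.58 events per minute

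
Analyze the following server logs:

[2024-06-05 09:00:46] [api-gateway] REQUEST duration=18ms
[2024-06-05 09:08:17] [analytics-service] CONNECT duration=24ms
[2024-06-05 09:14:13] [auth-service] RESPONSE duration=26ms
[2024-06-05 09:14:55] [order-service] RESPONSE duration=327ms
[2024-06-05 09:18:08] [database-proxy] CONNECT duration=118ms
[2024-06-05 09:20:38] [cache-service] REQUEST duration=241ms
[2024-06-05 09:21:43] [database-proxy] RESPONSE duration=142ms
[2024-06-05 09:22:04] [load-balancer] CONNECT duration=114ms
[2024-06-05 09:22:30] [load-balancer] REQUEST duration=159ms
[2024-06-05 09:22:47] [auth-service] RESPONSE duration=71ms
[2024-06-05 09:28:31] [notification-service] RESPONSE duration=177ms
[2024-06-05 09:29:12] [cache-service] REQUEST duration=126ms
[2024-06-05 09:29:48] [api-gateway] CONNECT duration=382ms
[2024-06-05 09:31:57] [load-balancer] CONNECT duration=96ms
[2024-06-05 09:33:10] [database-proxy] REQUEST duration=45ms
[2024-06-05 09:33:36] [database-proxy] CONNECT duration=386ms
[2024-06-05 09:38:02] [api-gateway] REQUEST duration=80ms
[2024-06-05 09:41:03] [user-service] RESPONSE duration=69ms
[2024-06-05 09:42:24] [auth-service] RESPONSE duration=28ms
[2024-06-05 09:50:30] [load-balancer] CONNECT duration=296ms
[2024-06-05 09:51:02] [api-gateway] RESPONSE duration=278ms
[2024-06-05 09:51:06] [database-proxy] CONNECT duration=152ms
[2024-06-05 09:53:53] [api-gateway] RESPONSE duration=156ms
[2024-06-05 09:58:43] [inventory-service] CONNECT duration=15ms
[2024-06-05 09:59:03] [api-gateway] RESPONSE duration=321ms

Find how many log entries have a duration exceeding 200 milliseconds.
7

To count timeouts:

1. Threshold: 200ms
2. Extract duration from each log entry
3. Count entries where duration > 200
4. Timeout count: 7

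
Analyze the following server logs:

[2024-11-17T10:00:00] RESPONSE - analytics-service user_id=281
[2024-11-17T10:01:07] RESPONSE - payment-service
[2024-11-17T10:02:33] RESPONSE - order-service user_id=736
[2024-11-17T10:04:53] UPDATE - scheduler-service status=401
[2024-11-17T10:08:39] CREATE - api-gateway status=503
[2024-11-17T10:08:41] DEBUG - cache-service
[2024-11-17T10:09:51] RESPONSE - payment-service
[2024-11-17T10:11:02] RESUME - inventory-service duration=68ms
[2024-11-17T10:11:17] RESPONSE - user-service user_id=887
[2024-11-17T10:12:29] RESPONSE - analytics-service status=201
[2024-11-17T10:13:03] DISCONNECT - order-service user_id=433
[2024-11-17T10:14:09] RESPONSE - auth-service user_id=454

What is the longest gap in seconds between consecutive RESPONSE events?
438

To find the longest gap:

1. Extract all RESPONSE events in chronological order
2. Calculate time differences between consecutive events
3. Find the maximum difference
4. Longest gap: 438 seconds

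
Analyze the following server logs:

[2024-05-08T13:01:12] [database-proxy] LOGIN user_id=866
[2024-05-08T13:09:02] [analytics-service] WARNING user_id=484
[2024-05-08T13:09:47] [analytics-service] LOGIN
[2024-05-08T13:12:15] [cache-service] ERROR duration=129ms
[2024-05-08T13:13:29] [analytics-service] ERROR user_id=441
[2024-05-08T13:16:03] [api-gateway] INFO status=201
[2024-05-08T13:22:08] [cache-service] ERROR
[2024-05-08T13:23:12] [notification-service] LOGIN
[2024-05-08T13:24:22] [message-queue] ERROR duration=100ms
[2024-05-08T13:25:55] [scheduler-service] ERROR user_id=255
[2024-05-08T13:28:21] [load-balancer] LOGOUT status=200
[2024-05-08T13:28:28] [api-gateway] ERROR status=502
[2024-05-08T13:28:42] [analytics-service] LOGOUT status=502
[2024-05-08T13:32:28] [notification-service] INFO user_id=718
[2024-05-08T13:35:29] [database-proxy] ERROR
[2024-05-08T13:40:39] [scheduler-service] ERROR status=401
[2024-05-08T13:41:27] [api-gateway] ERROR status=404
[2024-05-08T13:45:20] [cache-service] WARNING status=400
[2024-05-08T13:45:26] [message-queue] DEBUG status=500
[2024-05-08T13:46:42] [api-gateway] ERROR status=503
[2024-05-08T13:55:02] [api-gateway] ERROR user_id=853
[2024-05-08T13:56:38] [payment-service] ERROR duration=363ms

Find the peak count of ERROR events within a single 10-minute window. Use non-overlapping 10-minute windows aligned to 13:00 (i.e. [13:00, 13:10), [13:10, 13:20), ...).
4

To find the burst window:

1. Divide the log period into non-overlapping 10-minute windows starting at 13:00
2. Count ERROR events in each window
3. Find the window with maximum count
4. Maximum events in a window: 4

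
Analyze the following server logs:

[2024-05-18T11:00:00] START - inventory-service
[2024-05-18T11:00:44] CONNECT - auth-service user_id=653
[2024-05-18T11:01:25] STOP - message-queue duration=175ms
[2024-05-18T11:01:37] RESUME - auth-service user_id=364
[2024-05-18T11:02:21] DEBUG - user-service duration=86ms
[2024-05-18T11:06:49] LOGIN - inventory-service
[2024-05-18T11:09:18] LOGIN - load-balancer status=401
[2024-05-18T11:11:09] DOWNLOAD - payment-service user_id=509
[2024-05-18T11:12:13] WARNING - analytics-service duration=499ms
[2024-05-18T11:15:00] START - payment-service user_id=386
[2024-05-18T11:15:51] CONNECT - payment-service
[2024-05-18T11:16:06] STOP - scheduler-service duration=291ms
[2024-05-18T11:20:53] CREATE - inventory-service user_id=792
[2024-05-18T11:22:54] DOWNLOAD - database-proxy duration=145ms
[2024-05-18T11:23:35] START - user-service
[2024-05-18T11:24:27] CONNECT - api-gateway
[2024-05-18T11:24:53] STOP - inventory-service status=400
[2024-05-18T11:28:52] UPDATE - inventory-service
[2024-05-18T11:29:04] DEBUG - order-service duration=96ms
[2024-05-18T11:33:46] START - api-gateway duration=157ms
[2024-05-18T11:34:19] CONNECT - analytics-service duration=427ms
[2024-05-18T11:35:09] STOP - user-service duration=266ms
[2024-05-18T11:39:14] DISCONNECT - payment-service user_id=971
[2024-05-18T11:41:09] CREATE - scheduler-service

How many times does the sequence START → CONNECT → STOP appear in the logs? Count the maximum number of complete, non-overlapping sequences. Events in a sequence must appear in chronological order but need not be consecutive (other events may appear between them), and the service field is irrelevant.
4

To count sequences:

1. Look for pattern: START → CONNECT → STOP
2. Greedily scan the log in chronological order, matching each sequence element in turn (ignoring service)
3. Each time the full pattern completes, increment the count and restart matching from the next event
4. Complete non-overlapping sequences found: 4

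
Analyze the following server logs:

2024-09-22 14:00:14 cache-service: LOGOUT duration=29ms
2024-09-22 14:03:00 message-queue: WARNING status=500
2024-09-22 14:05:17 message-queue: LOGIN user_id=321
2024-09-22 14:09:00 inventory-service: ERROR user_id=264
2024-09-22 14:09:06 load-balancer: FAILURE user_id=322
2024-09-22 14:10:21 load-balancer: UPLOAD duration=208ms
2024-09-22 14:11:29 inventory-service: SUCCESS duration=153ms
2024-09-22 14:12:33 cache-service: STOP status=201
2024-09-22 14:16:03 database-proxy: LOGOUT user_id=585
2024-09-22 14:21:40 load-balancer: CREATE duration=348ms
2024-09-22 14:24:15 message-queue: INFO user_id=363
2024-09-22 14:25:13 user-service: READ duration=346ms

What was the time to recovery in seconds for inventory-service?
149

To calculate recovery time:

1. Find ERROR event for inventory-service: 2024-09-22 14:09:00
2. Find next SUCCESS event for inventory-service: 2024-09-22 14:11:29
3. Recovery time: 2024-09-22 14:11:29 - 2024-09-22 14:09:00 = 149 seconds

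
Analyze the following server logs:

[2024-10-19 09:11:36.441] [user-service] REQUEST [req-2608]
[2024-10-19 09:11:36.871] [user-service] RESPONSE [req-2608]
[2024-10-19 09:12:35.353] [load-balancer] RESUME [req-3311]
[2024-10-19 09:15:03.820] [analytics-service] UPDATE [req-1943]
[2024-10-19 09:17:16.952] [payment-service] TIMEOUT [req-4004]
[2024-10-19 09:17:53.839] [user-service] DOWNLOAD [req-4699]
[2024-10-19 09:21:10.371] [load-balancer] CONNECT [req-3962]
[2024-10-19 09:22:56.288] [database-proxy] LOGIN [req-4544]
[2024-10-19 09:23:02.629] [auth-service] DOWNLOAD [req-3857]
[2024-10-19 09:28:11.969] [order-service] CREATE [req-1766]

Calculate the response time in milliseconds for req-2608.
430

To calculate latency:

1. Find REQUEST with id req-2608: 2024-10-19 09:11:36.441
2. Find RESPONSE with id req-2608: 2024-10-19 09:11:36.871
3. Latency: 2024-10-19 09:11:36.871 - 2024-10-19 09:11:36.441 = 430ms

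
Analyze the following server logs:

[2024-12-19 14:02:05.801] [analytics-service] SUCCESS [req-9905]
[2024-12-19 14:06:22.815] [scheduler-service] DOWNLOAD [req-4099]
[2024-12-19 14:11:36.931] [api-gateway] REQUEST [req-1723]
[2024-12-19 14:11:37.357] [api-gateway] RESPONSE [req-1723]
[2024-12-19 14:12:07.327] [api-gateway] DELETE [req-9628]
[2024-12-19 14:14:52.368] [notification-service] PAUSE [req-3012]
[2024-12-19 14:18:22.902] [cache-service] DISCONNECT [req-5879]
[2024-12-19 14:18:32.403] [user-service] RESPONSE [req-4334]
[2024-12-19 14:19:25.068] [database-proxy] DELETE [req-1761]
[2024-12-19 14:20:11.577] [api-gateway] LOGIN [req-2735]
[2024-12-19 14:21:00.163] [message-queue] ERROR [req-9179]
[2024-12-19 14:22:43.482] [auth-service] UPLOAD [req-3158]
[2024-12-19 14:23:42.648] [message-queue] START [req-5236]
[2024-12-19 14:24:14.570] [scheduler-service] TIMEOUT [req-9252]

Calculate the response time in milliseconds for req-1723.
426

To calculate latency:

1. Find REQUEST with id req-1723: 2024-12-19 14:11:36.931
2. Find RESPONSE with id req-1723: 2024-12-19 14:11:37.357
3. Latency: 2024-12-19 14:11:37.357 - 2024-12-19 14:11:36.931 = 426ms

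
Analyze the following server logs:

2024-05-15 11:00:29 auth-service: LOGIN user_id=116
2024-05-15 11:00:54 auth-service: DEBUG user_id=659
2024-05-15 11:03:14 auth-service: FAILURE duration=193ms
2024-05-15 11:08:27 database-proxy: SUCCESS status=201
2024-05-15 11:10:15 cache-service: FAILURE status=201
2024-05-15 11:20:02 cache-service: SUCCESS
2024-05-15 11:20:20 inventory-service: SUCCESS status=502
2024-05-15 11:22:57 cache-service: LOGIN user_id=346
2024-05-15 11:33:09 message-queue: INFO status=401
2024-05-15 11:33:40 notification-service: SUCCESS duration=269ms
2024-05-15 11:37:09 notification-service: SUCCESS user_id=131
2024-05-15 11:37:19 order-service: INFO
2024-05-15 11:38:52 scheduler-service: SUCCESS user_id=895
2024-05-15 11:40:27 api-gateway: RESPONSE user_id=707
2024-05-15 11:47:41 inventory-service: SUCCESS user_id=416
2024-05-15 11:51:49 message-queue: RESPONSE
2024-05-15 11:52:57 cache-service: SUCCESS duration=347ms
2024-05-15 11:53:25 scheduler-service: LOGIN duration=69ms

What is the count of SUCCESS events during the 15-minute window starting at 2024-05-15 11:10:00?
2

To count events in the time window:

1. Window boundaries: 2024-05-15 11:10:00 to 2024-05-15 11:25:00
2. Filter for SUCCESS events within this window
3. Count matching events: 2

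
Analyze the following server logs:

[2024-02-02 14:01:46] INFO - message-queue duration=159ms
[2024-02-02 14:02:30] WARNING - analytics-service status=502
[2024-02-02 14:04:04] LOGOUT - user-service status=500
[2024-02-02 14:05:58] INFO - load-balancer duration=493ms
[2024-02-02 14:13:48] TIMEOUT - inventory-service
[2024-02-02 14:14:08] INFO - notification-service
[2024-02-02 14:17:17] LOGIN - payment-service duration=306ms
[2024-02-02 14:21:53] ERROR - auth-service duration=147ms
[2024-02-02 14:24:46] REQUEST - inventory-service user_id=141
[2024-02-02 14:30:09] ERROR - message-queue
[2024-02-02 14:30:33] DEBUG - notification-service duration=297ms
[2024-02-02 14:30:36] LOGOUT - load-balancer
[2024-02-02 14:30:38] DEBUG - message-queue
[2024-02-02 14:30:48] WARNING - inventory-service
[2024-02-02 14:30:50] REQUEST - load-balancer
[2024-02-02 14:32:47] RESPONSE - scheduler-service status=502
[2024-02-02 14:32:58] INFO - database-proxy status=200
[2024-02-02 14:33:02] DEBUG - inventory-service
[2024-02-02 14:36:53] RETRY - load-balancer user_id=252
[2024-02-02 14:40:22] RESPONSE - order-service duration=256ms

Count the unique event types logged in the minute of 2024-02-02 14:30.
5

To count unique event types:

1. Filter events in the minute starting at 2024-02-02 14:30
2. Extract event types from matching entries
3. Count unique types: 5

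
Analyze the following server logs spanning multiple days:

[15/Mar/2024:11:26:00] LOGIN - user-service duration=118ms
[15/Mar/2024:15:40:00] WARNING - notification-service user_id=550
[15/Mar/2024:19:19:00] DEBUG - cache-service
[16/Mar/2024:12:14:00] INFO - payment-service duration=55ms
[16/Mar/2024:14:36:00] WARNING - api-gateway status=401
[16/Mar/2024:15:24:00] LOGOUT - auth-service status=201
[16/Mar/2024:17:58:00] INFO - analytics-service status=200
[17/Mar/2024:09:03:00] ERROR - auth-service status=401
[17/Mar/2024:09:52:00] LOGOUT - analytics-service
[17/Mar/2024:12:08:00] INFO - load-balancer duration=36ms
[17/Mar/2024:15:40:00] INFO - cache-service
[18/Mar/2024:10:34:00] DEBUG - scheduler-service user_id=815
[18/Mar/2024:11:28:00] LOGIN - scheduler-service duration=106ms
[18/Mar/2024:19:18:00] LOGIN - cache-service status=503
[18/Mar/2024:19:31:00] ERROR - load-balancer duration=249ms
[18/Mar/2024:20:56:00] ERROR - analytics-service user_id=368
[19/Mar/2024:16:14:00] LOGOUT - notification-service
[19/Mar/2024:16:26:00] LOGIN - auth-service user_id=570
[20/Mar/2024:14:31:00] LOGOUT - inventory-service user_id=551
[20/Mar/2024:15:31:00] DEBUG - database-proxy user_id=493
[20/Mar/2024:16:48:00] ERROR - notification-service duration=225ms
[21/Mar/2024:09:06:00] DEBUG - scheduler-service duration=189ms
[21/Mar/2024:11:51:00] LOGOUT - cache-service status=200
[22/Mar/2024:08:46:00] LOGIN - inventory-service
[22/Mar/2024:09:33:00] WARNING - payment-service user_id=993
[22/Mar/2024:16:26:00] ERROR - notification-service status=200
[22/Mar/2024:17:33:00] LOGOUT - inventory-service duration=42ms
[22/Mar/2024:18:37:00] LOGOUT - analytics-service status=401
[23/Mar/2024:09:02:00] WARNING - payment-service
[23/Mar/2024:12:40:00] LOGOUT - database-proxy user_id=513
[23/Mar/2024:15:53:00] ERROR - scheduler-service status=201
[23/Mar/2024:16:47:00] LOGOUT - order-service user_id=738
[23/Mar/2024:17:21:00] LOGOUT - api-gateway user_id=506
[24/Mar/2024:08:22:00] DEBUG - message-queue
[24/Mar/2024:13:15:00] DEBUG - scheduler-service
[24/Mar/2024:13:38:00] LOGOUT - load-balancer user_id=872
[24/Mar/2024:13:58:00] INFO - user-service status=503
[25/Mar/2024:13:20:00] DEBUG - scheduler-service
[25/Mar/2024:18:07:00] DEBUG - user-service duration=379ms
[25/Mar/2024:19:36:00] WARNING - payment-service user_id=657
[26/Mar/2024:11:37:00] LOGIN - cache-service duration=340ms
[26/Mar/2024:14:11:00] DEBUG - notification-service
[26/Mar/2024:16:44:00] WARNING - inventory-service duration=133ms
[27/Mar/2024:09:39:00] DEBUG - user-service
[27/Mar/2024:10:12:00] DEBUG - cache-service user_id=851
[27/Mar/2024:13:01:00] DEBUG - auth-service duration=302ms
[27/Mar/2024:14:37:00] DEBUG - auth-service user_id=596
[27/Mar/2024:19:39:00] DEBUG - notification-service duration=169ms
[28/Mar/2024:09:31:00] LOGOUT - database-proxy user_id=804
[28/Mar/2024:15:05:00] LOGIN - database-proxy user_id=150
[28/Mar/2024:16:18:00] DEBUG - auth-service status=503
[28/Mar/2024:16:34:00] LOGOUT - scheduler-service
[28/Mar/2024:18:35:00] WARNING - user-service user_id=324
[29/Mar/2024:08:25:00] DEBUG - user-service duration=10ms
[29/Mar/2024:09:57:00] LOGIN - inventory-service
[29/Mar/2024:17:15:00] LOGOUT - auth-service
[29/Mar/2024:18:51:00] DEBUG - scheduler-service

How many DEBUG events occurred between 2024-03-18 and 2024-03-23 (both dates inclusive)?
3

To filter by date range:

1. Date range: 2024-03-18 through 2024-03-23, both dates inclusive
2. Filter for DEBUG events whose date falls in this range
3. Count matching events: 3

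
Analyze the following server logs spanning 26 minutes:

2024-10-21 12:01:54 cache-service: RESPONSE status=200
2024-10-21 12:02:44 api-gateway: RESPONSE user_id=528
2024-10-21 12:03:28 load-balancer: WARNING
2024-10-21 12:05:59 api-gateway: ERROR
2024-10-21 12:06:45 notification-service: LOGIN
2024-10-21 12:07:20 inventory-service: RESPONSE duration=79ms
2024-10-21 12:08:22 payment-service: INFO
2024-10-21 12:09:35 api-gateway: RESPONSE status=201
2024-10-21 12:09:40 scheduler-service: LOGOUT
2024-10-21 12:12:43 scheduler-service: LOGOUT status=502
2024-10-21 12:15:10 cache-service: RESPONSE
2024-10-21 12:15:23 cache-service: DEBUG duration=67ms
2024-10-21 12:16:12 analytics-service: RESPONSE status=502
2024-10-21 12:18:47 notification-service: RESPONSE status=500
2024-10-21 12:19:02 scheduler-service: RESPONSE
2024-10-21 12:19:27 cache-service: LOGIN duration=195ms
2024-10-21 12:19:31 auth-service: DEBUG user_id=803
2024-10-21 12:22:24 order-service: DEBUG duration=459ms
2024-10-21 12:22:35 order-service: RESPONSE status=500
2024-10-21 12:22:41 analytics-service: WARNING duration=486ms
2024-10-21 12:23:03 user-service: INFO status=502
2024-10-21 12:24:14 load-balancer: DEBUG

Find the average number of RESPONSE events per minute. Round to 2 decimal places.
0.35

To calculate the rate:

1. Count total RESPONSE events: 9
2. Total time period: 26 minutes
3. Rate = 9 / 26 = 0.35 events per minute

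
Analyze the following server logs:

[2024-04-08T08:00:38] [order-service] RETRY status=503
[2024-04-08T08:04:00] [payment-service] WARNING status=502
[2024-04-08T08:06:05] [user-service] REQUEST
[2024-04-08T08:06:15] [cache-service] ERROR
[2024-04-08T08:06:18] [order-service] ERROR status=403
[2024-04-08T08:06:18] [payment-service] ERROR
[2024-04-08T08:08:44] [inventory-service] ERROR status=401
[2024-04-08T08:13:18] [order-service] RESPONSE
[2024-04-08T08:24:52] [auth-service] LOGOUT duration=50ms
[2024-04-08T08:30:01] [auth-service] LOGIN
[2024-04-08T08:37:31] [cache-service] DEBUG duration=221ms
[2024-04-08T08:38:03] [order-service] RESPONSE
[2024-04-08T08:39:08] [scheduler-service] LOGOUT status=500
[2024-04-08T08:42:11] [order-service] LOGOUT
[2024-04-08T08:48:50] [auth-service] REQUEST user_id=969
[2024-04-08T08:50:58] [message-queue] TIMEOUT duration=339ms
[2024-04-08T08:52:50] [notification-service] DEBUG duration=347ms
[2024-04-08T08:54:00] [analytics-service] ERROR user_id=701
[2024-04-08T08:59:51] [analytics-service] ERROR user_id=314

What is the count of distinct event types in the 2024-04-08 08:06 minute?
2

To count unique event types:

1. Filter events in the minute starting at 2024-04-08 08:06
2. Extract event types from matching entries
3. Count unique types: 2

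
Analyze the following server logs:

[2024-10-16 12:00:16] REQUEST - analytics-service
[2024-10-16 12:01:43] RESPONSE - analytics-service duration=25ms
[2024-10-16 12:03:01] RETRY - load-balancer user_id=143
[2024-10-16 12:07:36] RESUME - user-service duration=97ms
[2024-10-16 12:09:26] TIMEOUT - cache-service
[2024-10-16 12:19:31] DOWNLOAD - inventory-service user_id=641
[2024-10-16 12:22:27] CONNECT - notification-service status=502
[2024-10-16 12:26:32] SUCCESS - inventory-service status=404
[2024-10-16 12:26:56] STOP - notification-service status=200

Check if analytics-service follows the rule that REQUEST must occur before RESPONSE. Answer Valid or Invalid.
Valid

To validate ordering:

1. Required order: REQUEST → RESPONSE
2. Rule: REQUEST must occur before RESPONSE
3. Check actual order of events for analytics-service
4. Result: Valid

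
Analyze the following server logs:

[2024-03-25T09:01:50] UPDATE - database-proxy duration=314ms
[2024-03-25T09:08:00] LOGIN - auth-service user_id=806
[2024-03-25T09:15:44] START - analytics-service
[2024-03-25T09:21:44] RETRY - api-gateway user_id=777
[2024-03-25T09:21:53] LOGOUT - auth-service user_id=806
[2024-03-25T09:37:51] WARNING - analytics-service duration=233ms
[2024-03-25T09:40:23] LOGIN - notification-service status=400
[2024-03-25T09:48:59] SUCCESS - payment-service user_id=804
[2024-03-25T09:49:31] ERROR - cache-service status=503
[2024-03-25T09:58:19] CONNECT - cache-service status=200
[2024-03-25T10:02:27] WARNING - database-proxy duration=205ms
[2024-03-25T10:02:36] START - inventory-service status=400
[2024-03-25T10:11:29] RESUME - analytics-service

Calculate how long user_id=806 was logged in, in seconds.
833

To calculate session duration:

1. Find LOGIN event for user_id=806: 2024-03-25T09:08:00
2. Find LOGOUT event for user_id=806: 2024-03-25T09:21:53
3. Session duration: 2024-03-25T09:21:53 - 2024-03-25T09:08:00 = 833 seconds (13 minutes)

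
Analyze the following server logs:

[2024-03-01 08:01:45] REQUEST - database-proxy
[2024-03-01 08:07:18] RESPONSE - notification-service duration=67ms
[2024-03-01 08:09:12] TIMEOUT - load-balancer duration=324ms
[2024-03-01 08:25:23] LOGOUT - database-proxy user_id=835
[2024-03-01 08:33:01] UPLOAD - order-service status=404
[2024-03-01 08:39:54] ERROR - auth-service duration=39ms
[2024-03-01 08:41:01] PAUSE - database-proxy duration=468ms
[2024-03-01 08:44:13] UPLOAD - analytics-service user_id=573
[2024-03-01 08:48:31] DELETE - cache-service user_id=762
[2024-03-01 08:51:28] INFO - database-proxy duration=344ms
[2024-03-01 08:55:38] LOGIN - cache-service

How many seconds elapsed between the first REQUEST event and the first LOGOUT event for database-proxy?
1418

To find the time between events:

1. Locate the first REQUEST event for database-proxy: 2024-03-01 08:01:45
2. Locate the first LOGOUT event for database-proxy: 2024-03-01 08:25:23
3. Calculate the difference: 2024-03-01 08:25:23 - 2024-03-01 08:01:45 = 1418 seconds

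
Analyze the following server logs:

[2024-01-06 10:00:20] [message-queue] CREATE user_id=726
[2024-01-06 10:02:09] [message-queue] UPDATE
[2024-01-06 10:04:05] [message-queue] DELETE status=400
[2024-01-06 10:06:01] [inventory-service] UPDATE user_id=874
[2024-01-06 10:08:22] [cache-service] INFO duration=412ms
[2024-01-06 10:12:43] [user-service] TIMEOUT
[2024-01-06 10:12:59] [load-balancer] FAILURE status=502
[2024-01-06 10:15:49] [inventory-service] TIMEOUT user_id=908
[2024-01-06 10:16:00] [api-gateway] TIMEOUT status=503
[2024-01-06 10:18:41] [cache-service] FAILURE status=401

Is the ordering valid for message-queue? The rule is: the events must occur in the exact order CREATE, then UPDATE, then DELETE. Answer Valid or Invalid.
Valid

To validate ordering:

1. Required order: CREATE → UPDATE → DELETE
2. Rule: the events must occur in the exact order CREATE, then UPDATE, then DELETE
3. Check actual order of events for message-queue
4. Result: Valid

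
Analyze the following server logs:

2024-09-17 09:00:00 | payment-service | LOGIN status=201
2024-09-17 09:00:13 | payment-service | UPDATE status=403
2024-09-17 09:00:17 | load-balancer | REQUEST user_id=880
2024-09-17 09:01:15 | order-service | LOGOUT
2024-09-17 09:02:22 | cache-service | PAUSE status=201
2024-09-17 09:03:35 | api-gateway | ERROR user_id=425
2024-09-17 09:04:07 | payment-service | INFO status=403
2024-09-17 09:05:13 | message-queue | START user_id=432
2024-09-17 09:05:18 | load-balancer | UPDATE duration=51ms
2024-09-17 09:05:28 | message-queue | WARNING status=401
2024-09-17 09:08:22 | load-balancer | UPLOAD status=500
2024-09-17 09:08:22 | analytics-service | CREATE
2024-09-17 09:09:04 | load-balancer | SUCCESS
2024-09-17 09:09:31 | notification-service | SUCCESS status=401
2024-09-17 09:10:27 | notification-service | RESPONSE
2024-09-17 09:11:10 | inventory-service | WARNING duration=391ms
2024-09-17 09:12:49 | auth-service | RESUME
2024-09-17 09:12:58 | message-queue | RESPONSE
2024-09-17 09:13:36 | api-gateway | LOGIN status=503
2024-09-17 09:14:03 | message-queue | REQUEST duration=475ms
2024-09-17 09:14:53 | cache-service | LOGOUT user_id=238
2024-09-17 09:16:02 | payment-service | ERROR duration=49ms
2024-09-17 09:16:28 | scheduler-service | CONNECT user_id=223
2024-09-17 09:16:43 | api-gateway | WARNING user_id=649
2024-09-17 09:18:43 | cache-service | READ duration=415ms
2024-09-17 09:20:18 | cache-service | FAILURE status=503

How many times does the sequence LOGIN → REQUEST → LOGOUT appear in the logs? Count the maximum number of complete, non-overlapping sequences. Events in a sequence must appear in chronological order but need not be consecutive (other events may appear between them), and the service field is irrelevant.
2

To count sequences:

1. Look for pattern: LOGIN → REQUEST → LOGOUT
2. Greedily scan the log in chronological order, matching each sequence element in turn (ignoring service)
3. Each time the full pattern completes, increment the count and restart matching from the next event
4. Complete non-overlapping sequences found: 2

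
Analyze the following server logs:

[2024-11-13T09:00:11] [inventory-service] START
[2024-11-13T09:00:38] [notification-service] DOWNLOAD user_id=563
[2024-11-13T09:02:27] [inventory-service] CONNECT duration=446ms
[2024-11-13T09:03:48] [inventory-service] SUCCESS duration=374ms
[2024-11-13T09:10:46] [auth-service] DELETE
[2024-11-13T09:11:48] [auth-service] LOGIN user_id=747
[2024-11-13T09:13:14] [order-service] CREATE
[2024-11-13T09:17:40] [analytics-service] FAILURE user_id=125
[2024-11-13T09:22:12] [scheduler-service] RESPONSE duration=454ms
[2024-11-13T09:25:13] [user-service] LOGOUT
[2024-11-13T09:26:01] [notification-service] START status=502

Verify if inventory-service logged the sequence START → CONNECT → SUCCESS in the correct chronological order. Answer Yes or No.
Yes

To verify sequence order:

1. Find all events in sequence START → CONNECT → SUCCESS for inventory-service
2. Extract their timestamps
3. Check if timestamps are in ascending order
4. Result: Yes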